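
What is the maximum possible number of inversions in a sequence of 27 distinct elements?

351

A reversed (strictly descending) arrangement makes every pair an inversion, giving C(27, 2) inversions.
C(27, 2) = 27·26/2 = 351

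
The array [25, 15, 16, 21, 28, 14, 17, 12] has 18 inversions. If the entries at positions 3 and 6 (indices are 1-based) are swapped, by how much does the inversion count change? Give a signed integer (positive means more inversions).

-1

Positions 3 and 6 hold 16 and 14; after swapping, the array is [25, 15, 14, 21, 28, 16, 17, 12].
Sweep left to right; for each value list the smaller values that follow it:
25 → 15, 14, 21, 16, 17, 12 → 6
15 → 14, 12 → 2
14 → 12 → 1
21 → 16, 17, 12 → 3
28 → 16, 17, 12 → 3
16 → 12 → 1
17 → 12 → 1
12 → none → 0
Sum: 6 + 2 + 1 + 3 + 3 + 1 + 1 + 0 = 17
Change: 17 − 18 = -1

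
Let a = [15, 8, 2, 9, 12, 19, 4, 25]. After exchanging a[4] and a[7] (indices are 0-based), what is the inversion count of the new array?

13

Positions 4 and 7 hold 12 and 25; after swapping, the array is [15, 8, 2, 9, 25, 19, 4, 12].
For each element, count later entries that are smaller:
15: 5
8: 2
2: 0
9: 1
25: 3
19: 2
4: 0
12: 0
Sum: 5 + 2 + 0 + 1 + 3 + 2 + 0 + 0 = 13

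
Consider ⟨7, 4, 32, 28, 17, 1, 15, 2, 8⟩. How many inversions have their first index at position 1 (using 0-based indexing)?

2

The element at index 1 is 4.
Elements after it: 32, 28, 17, 1, 15, 2, 8
Those smaller than 4: 1, 2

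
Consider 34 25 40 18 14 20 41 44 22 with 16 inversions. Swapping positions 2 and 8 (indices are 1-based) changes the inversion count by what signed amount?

+5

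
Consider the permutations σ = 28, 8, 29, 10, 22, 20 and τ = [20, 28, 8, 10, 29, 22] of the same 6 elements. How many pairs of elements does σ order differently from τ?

Assign each item its position (1..6) in the first ordering, then rewrite the second ordering as that position sequence:
positions: 28→1, 8→2, 29→3, 10→4, 22→5, 20→6
second ordering as positions: [6, 1, 2, 4, 3, 5]
Discordant pairs = inversions in this position sequence.
6: 1, 2, 4, 3, 5 → 5
1: 0
2: 0
4: 3 → 1
3: 0
5: 0
Total: 5 + 0 + 0 + 1 + 0 + 0 = 6

6 discordant pairs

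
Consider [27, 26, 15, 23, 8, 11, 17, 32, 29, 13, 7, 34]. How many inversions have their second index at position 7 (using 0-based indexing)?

0

The element at index 7 is 32.
Elements before it: 27, 26, 15, 23, 8, 11, 17
None of them are larger than 32.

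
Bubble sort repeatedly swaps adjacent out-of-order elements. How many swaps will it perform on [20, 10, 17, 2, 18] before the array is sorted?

6

Each adjacent swap fixes exactly one inversion, so the minimum swap count equals the number of inversions.
Count inversions — for each element, later elements that are smaller:
20: 10, 17, 2, 18 → 4
10: 2 → 1
17: 2 → 1
2: none → 0
18: none → 0
Total inversions: 4 + 1 + 1 + 0 + 0 = 6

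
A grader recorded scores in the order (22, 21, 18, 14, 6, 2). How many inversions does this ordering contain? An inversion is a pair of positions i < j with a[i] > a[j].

15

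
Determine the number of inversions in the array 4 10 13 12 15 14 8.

7 inversions

Out-of-order index pairs (1-indexed):
(2,7): 10 > 8
(3,4): 13 > 12
(3,7): 13 > 8
(4,7): 12 > 8
(5,6): 15 > 14
(5,7): 15 > 8
(6,7): 14 > 8
That's 7 pairs.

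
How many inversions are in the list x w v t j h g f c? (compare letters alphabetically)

Count, for each position, how many later elements it exceeds:
x → w, v, t, j, h, g, f, c → 8
w → v, t, j, h, g, f, c → 7
v → t, j, h, g, f, c → 6
t → j, h, g, f, c → 5
j → h, g, f, c → 4
h → g, f, c → 3
g → f, c → 2
f → c → 1
c → none → 0
Sum: 8 + 7 + 6 + 5 + 4 + 3 + 2 + 1 + 0 = 36

Inversions: 36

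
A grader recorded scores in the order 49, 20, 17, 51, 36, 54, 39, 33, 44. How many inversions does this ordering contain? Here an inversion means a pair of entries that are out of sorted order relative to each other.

16 inversions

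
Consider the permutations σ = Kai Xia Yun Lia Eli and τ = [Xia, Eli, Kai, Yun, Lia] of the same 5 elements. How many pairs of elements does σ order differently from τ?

4

Assign each item its position (1..5) in the first ordering, then rewrite the second ordering as that position sequence:
positions: Kai→1, Xia→2, Yun→3, Lia→4, Eli→5
second ordering as positions: [2, 5, 1, 3, 4]
Discordant pairs = inversions in this position sequence.
2: 1 → 1
5: 1, 3, 4 → 3
1: 0
3: 0
4: 0
Total: 1 + 3 + 0 + 0 + 0 = 4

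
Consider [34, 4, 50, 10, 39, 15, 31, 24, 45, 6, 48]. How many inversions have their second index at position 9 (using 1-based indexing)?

The element at index 9 is 45.
Elements before it: 34, 4, 50, 10, 39, 15, 31, 24
Those larger than 45: 50

1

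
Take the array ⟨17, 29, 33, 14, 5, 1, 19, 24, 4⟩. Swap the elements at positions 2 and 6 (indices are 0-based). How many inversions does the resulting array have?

Positions 2 and 6 hold 33 and 19; after swapping, the array is [17, 29, 19, 14, 5, 1, 33, 24, 4].
For each element, count later entries that are smaller:
17: 4
29: 6
19: 4
14: 3
5: 2
1: 0
33: 2
24: 1
4: 0
Sum: 4 + 6 + 4 + 3 + 2 + 0 + 2 + 1 + 0 = 22

22 inversions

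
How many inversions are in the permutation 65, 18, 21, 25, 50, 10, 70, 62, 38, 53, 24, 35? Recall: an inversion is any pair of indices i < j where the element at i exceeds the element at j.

Inversions: 31

Element-by-element contributions:
65 → 18, 21, 25, 50, 10, 62, 38, 53, 24, 35 → 10
18 → 10 → 1
21 → 10 → 1
25 → 10, 24 → 2
50 → 10, 38, 24, 35 → 4
10 → none → 0
70 → 62, 38, 53, 24, 35 → 5
62 → 38, 53, 24, 35 → 4
38 → 24, 35 → 2
53 → 24, 35 → 2
24 → none → 0
35 → none → 0
Sum: 10 + 1 + 1 + 2 + 4 + 0 + 5 + 4 + 2 + 2 + 0 + 0 = 31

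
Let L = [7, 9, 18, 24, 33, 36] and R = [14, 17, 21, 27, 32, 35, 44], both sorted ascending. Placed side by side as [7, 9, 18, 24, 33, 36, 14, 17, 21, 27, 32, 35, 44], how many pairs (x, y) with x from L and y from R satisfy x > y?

16

Count, for every r in R, how many entries of L exceed r:
r = 14: 18, 24, 33, 36 → 4
r = 17: 18, 24, 33, 36 → 4
r = 21: 24, 33, 36 → 3
r = 27: 33, 36 → 2
r = 32: 33, 36 → 2
r = 35: 36 → 1
r = 44: none → 0
Cross-inversions: 4 + 4 + 3 + 2 + 2 + 1 + 0 = 16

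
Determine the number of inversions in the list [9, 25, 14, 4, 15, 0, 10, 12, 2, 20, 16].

26

Count, for each position, how many later elements it exceeds:
9 → 4, 0, 2 → 3
25 → 14, 4, 15, 0, 10, 12, 2, 20, 16 → 9
14 → 4, 0, 10, 12, 2 → 5
4 → 0, 2 → 2
15 → 0, 10, 12, 2 → 4
0 → none → 0
10 → 2 → 1
12 → 2 → 1
2 → none → 0
20 → 16 → 1
16 → none → 0
Sum: 3 + 9 + 5 + 2 + 4 + 0 + 1 + 1 + 0 + 1 + 0 = 26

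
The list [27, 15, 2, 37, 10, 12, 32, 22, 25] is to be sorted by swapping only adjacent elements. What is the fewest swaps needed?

The minimum number of adjacent swaps to sort an array equals its inversion count, since every such swap removes exactly one inversion.
Count inversions — for each element, later elements that are smaller:
27: 15, 2, 10, 12, 22, 25 → 6
15: 2, 10, 12 → 3
2: none → 0
37: 10, 12, 32, 22, 25 → 5
10: none → 0
12: none → 0
32: 22, 25 → 2
22: none → 0
25: none → 0
Total inversions: 6 + 3 + 0 + 5 + 0 + 0 + 2 + 0 + 0 = 16

16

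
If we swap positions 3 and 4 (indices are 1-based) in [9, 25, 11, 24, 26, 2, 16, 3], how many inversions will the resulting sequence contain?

Positions 3 and 4 hold 11 and 24; after swapping, the array is [9, 25, 24, 11, 26, 2, 16, 3].
For each element, count later entries that are smaller:
9: 2
25: 5
24: 4
11: 2
26: 3
2: 0
16: 1
3: 0
Sum: 2 + 5 + 4 + 2 + 3 + 0 + 1 + 0 = 17

17 inversions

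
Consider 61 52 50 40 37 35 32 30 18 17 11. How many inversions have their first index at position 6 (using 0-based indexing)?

The element at index 6 is 32.
Elements after it: 30, 18, 17, 11
Those smaller than 32: 30, 18, 17, 11

4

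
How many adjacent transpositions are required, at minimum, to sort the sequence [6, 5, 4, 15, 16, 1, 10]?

Each adjacent swap fixes exactly one inversion, so the minimum swap count equals the number of inversions.
Count inversions — for each element, later elements that are smaller:
6: 5, 4, 1 → 3
5: 4, 1 → 2
4: 1 → 1
15: 1, 10 → 2
16: 1, 10 → 2
1: none → 0
10: none → 0
Total inversions: 3 + 2 + 1 + 2 + 2 + 0 + 0 = 10

10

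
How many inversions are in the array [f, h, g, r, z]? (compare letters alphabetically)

1

Count, for each position, how many later elements it exceeds:
f → none → 0
h → g → 1
g → none → 0
r → none → 0
z → none → 0
Sum: 0 + 1 + 0 + 0 + 0 = 1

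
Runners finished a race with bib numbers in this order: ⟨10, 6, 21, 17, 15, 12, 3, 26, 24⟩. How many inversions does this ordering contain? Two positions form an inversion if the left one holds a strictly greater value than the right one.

14 out-of-order pairs

For each element, count later entries that are smaller:
10: 2
6: 1
21: 4
17: 3
15: 2
12: 1
3: 0
26: 1
24: 0
Sum: 2 + 1 + 4 + 3 + 2 + 1 + 0 + 1 + 0 = 14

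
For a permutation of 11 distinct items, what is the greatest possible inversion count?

55 inversions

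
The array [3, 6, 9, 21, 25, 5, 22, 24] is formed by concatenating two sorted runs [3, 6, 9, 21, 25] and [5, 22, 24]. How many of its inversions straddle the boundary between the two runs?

6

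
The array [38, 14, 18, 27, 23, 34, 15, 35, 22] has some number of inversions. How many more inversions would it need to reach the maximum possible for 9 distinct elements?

19

Maximum inversions for 9 distinct elements is C(9, 2) = 9·8/2 = 36.
Current inversions — for each element, count later smaller elements:
38: 8
14: 0
18: 1
27: 3
23: 2
34: 2
15: 0
35: 1
22: 0
Current total: 8 + 0 + 1 + 3 + 2 + 2 + 0 + 1 + 0 = 17
Shortfall: 36 − 17 = 19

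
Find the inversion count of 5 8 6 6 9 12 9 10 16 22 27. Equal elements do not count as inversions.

4

Count, for each position, how many later elements it exceeds:
5 → none → 0
8 → 6, 6 → 2
6 → none → 0
6 → none → 0
9 → none → 0
12 → 9, 10 → 2
9 → none → 0
10 → none → 0
16 → none → 0
22 → none → 0
27 → none → 0
Sum: 0 + 2 + 0 + 0 + 0 + 2 + 0 + 0 + 0 + 0 + 0 = 4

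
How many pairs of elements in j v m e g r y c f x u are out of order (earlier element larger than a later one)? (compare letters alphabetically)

25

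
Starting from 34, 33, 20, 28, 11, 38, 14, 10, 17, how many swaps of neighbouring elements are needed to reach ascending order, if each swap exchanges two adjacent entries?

Each adjacent swap fixes exactly one inversion, so the minimum swap count equals the number of inversions.
Count inversions — for each element, later elements that are smaller:
34: 33, 20, 28, 11, 14, 10, 17 → 7
33: 20, 28, 11, 14, 10, 17 → 6
20: 11, 14, 10, 17 → 4
28: 11, 14, 10, 17 → 4
11: 10 → 1
38: 14, 10, 17 → 3
14: 10 → 1
10: none → 0
17: none → 0
Total inversions: 7 + 6 + 4 + 4 + 1 + 3 + 1 + 0 + 0 = 26

26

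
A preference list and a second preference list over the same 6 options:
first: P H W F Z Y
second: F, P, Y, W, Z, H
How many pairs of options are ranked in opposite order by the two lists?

Assign each item its position (1..6) in the first ordering, then rewrite the second ordering as that position sequence:
positions: P→1, H→2, W→3, F→4, Z→5, Y→6
second ordering as positions: [4, 1, 6, 3, 5, 2]
Discordant pairs = inversions in this position sequence.
4: 1, 3, 2 → 3
1: 0
6: 3, 5, 2 → 3
3: 2 → 1
5: 2 → 1
2: 0
Total: 3 + 0 + 3 + 1 + 1 + 0 = 8

8 pairs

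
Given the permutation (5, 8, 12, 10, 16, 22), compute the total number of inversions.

Sweep left to right; for each value list the smaller values that follow it:
5: 0
8: 0
12: 1
10: 0
16: 0
22: 0
Sum: 0 + 0 + 1 + 0 + 0 + 0 = 1

1 inversion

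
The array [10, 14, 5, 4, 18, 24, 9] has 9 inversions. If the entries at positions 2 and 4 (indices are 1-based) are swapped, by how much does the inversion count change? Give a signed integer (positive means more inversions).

Positions 2 and 4 hold 14 and 4; after swapping, the array is [10, 4, 5, 14, 18, 24, 9].
Sweep left to right; for each value list the smaller values that follow it:
10 → 4, 5, 9 → 3
4 → none → 0
5 → none → 0
14 → 9 → 1
18 → 9 → 1
24 → 9 → 1
9 → none → 0
Sum: 3 + 0 + 0 + 1 + 1 + 1 + 0 = 6
Change: 6 − 9 = -3

-3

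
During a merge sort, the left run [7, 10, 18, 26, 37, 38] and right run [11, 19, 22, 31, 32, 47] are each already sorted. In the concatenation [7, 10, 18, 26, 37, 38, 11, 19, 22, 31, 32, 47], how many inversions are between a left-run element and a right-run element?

14 split inversions

Count, for every r in R, how many entries of L exceed r:
r = 11: 18, 26, 37, 38 → 4
r = 19: 26, 37, 38 → 3
r = 22: 26, 37, 38 → 3
r = 31: 37, 38 → 2
r = 32: 37, 38 → 2
r = 47: none → 0
Cross-inversions: 4 + 3 + 3 + 2 + 2 + 0 = 14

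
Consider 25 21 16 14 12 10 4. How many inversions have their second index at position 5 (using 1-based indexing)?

4

The element at index 5 is 12.
Elements before it: 25, 21, 16, 14
Those larger than 12: 25, 21, 16, 14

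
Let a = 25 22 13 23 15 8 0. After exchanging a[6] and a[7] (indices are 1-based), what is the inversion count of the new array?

Positions 6 and 7 hold 8 and 0; after swapping, the array is [25, 22, 13, 23, 15, 0, 8].
Element-by-element contributions:
25 → 22, 13, 23, 15, 0, 8 → 6
22 → 13, 15, 0, 8 → 4
13 → 0, 8 → 2
23 → 15, 0, 8 → 3
15 → 0, 8 → 2
0 → none → 0
8 → none → 0
Sum: 6 + 4 + 2 + 3 + 2 + 0 + 0 = 17

17 inversions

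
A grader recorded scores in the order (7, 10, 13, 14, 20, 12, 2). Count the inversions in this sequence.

Sweep left to right; for each value list the smaller values that follow it:
7 → 2 → 1
10 → 2 → 1
13 → 12, 2 → 2
14 → 12, 2 → 2
20 → 12, 2 → 2
12 → 2 → 1
2 → none → 0
Sum: 1 + 1 + 2 + 2 + 2 + 1 + 0 = 9

Inversions: 9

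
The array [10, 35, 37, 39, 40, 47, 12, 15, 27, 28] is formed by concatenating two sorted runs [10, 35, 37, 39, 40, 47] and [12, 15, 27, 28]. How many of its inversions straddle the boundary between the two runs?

Count, for every r in R, how many entries of L exceed r:
r = 12: 35, 37, 39, 40, 47 → 5
r = 15: 35, 37, 39, 40, 47 → 5
r = 27: 35, 37, 39, 40, 47 → 5
r = 28: 35, 37, 39, 40, 47 → 5
Cross-inversions: 5 + 5 + 5 + 5 = 20

20 split inversions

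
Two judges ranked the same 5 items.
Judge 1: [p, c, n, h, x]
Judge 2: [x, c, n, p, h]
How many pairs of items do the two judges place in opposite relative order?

6 discordant pairs

Assign each item its position (1..5) in the first ordering, then rewrite the second ordering as that position sequence:
positions: p→1, c→2, n→3, h→4, x→5
second ordering as positions: [5, 2, 3, 1, 4]
Discordant pairs = inversions in this position sequence.
5: 2, 3, 1, 4 → 4
2: 1 → 1
3: 1 → 1
1: 0
4: 0
Total: 4 + 1 + 1 + 0 + 0 = 6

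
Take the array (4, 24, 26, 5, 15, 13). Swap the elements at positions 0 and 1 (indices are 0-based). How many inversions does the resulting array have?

Positions 0 and 1 hold 4 and 24; after swapping, the array is [24, 4, 26, 5, 15, 13].
For each element, count later entries that are smaller:
24 → 4, 5, 15, 13 → 4
4 → none → 0
26 → 5, 15, 13 → 3
5 → none → 0
15 → 13 → 1
13 → none → 0
Sum: 4 + 0 + 3 + 0 + 1 + 0 = 8

8 inversions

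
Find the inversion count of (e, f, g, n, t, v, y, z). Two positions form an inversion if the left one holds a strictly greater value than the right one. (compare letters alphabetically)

Out-of-order pairs: 0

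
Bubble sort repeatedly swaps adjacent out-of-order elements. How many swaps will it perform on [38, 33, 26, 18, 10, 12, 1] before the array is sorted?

20

The minimum number of adjacent swaps to sort an array equals its inversion count, since every such swap removes exactly one inversion.
Count inversions — for each element, later elements that are smaller:
38: 33, 26, 18, 10, 12, 1 → 6
33: 26, 18, 10, 12, 1 → 5
26: 18, 10, 12, 1 → 4
18: 10, 12, 1 → 3
10: 1 → 1
12: 1 → 1
1: none → 0
Total inversions: 6 + 5 + 4 + 3 + 1 + 1 + 0 = 20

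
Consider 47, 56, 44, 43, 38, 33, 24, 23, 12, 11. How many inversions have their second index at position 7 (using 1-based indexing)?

The element at index 7 is 24.
Elements before it: 47, 56, 44, 43, 38, 33
Those larger than 24: 47, 56, 44, 43, 38, 33

6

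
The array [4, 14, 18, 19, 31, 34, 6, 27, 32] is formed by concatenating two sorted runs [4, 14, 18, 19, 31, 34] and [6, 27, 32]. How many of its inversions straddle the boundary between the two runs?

For each element r of the right run, count left-run elements greater than r:
r = 6: 14, 18, 19, 31, 34 → 5
r = 27: 31, 34 → 2
r = 32: 34 → 1
Cross-inversions: 5 + 2 + 1 = 8

8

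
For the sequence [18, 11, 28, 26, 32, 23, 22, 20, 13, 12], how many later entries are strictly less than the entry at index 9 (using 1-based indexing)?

1

The element at index 9 is 13.
Elements after it: 12
Those smaller than 13: 12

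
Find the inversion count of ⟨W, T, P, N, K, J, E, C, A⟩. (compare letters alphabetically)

There are 36 inversions.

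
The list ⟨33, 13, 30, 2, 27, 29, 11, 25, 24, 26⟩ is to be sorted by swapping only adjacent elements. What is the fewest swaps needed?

27

Each adjacent swap fixes exactly one inversion, so the minimum swap count equals the number of inversions.
Count inversions — for each element, later elements that are smaller:
33: 13, 30, 2, 27, 29, 11, 25, 24, 26 → 9
13: 2, 11 → 2
30: 2, 27, 29, 11, 25, 24, 26 → 7
2: none → 0
27: 11, 25, 24, 26 → 4
29: 11, 25, 24, 26 → 4
11: none → 0
25: 24 → 1
24: none → 0
26: none → 0
Total inversions: 9 + 2 + 7 + 0 + 4 + 4 + 0 + 1 + 0 + 0 = 27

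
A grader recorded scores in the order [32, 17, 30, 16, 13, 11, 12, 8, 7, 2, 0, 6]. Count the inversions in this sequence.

Element-by-element contributions:
32 → 17, 30, 16, 13, 11, 12, 8, 7, 2, 0, 6 → 11
17 → 16, 13, 11, 12, 8, 7, 2, 0, 6 → 9
30 → 16, 13, 11, 12, 8, 7, 2, 0, 6 → 9
16 → 13, 11, 12, 8, 7, 2, 0, 6 → 8
13 → 11, 12, 8, 7, 2, 0, 6 → 7
11 → 8, 7, 2, 0, 6 → 5
12 → 8, 7, 2, 0, 6 → 5
8 → 7, 2, 0, 6 → 4
7 → 2, 0, 6 → 3
2 → 0 → 1
0 → none → 0
6 → none → 0
Sum: 11 + 9 + 9 + 8 + 7 + 5 + 5 + 4 + 3 + 1 + 0 + 0 = 62

62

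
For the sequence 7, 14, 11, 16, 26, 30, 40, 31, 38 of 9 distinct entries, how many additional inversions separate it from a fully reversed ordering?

33 inversions short

Maximum inversions for 9 distinct elements is C(9, 2) = 9·8/2 = 36.
Current inversions — for each element, count later smaller elements:
7: 0
14: 1
11: 0
16: 0
26: 0
30: 0
40: 2
31: 0
38: 0
Current total: 0 + 1 + 0 + 0 + 0 + 0 + 2 + 0 + 0 = 3
Shortfall: 36 − 3 = 33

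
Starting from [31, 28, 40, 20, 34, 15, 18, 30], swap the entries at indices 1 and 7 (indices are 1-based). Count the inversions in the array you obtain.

13

Positions 1 and 7 hold 31 and 18; after swapping, the array is [18, 28, 40, 20, 34, 15, 31, 30].
Count, for each position, how many later elements it exceeds:
18: 1
28: 2
40: 5
20: 1
34: 3
15: 0
31: 1
30: 0
Sum: 1 + 2 + 5 + 1 + 3 + 0 + 1 + 0 = 13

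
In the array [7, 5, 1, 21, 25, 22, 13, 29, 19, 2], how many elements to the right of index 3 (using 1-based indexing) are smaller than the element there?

The element at index 3 is 1.
Elements after it: 21, 25, 22, 13, 29, 19, 2
None of them are smaller than 1.

0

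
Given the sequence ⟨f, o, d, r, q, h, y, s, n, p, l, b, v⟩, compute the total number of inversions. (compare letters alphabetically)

35

Sweep left to right; for each value list the smaller values that follow it:
f: 2
o: 5
d: 1
r: 6
q: 5
h: 1
y: 6
s: 4
n: 2
p: 2
l: 1
b: 0
v: 0
Sum: 2 + 5 + 1 + 6 + 5 + 1 + 6 + 4 + 2 + 2 + 1 + 0 + 0 = 35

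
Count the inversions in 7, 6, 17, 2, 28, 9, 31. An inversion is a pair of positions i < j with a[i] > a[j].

6

Out-of-order index pairs (1-indexed):
(1,2): 7 > 6
(1,4): 7 > 2
(2,4): 6 > 2
(3,4): 17 > 2
(3,6): 17 > 9
(5,6): 28 > 9
That's 6 pairs.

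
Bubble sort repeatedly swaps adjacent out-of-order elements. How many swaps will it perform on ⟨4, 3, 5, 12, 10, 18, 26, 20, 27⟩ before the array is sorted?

3

Each adjacent swap fixes exactly one inversion, so the minimum swap count equals the number of inversions.
Count inversions — for each element, later elements that are smaller:
4: 3 → 1
3: none → 0
5: none → 0
12: 10 → 1
10: none → 0
18: none → 0
26: 20 → 1
20: none → 0
27: none → 0
Total inversions: 1 + 0 + 0 + 1 + 0 + 0 + 1 + 0 + 0 = 3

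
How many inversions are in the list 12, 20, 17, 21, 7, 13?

8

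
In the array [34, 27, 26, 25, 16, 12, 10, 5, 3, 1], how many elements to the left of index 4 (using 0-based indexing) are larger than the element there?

4

The element at index 4 is 16.
Elements before it: 34, 27, 26, 25
Those larger than 16: 34, 27, 26, 25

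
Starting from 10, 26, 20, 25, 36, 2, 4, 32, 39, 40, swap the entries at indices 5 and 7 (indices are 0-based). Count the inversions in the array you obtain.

Positions 5 and 7 hold 2 and 32; after swapping, the array is [10, 26, 20, 25, 36, 32, 4, 2, 39, 40].
Sweep left to right; for each value list the smaller values that follow it:
10 → 4, 2 → 2
26 → 20, 25, 4, 2 → 4
20 → 4, 2 → 2
25 → 4, 2 → 2
36 → 32, 4, 2 → 3
32 → 4, 2 → 2
4 → 2 → 1
2 → none → 0
39 → none → 0
40 → none → 0
Sum: 2 + 4 + 2 + 2 + 3 + 2 + 1 + 0 + 0 + 0 = 16

16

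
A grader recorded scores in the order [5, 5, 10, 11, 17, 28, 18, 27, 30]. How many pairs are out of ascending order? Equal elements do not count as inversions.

Inversions: 2

Sweep left to right; for each value list the smaller values that follow it:
5 → none → 0
5 → none → 0
10 → none → 0
11 → none → 0
17 → none → 0
28 → 18, 27 → 2
18 → none → 0
27 → none → 0
30 → none → 0
Sum: 0 + 0 + 0 + 0 + 0 + 2 + 0 + 0 + 0 = 2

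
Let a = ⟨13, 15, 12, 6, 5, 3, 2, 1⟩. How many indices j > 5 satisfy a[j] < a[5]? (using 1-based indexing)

3 such elements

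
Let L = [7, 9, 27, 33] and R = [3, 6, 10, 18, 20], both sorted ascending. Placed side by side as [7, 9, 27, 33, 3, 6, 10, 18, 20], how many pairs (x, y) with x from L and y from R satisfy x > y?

Take each right-half value and tally the left-half values above it:
r = 3: 7, 9, 27, 33 → 4
r = 6: 7, 9, 27, 33 → 4
r = 10: 27, 33 → 2
r = 18: 27, 33 → 2
r = 20: 27, 33 → 2
Cross-inversions: 4 + 4 + 2 + 2 + 2 = 14

14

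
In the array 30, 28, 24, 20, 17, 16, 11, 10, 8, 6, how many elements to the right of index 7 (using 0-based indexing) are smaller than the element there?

2

The element at index 7 is 10.
Elements after it: 8, 6
Those smaller than 10: 8, 6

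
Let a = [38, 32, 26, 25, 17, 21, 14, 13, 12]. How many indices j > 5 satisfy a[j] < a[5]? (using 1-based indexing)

3 such elements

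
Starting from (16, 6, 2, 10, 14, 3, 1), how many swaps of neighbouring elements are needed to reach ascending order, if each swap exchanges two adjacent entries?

Each adjacent swap fixes exactly one inversion, so the minimum swap count equals the number of inversions.
Count inversions — for each element, later elements that are smaller:
16: 6, 2, 10, 14, 3, 1 → 6
6: 2, 3, 1 → 3
2: 1 → 1
10: 3, 1 → 2
14: 3, 1 → 2
3: 1 → 1
1: none → 0
Total inversions: 6 + 3 + 1 + 2 + 2 + 1 + 0 = 15

15 swaps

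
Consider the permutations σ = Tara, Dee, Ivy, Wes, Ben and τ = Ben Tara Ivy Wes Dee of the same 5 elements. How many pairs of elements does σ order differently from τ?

6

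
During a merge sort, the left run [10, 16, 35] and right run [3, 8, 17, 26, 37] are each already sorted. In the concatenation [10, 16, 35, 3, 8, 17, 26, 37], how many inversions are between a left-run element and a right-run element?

Count, for every r in R, how many entries of L exceed r:
r = 3: 10, 16, 35 → 3
r = 8: 10, 16, 35 → 3
r = 17: 35 → 1
r = 26: 35 → 1
r = 37: none → 0
Cross-inversions: 3 + 3 + 1 + 1 + 0 = 8

8 cross-inversions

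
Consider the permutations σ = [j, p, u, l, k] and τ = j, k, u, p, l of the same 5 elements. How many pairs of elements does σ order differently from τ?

4

Assign each item its position (1..5) in the first ordering, then rewrite the second ordering as that position sequence:
positions: j→1, p→2, u→3, l→4, k→5
second ordering as positions: [1, 5, 3, 2, 4]
Discordant pairs = inversions in this position sequence.
1: 0
5: 3, 2, 4 → 3
3: 2 → 1
2: 0
4: 0
Total: 0 + 3 + 1 + 0 + 0 = 4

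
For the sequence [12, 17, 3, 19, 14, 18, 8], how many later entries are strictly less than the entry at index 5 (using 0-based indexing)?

The element at index 5 is 18.
Elements after it: 8
Those smaller than 18: 8

1 such element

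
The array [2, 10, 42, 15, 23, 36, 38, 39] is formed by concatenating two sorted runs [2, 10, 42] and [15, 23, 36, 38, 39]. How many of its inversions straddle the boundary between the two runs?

5

Count, for every r in R, how many entries of L exceed r:
r = 15: 42 → 1
r = 23: 42 → 1
r = 36: 42 → 1
r = 38: 42 → 1
r = 39: 42 → 1
Cross-inversions: 1 + 1 + 1 + 1 + 1 = 5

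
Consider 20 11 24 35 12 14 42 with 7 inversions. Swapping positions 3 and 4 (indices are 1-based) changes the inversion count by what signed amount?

+1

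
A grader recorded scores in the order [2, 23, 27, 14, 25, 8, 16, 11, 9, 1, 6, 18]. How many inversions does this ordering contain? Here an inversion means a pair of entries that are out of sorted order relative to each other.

41 inversions

Sweep left to right; for each value list the smaller values that follow it:
2 → 1 → 1
23 → 14, 8, 16, 11, 9, 1, 6, 18 → 8
27 → 14, 25, 8, 16, 11, 9, 1, 6, 18 → 9
14 → 8, 11, 9, 1, 6 → 5
25 → 8, 16, 11, 9, 1, 6, 18 → 7
8 → 1, 6 → 2
16 → 11, 9, 1, 6 → 4
11 → 9, 1, 6 → 3
9 → 1, 6 → 2
1 → none → 0
6 → none → 0
18 → none → 0
Sum: 1 + 8 + 9 + 5 + 7 + 2 + 4 + 3 + 2 + 0 + 0 + 0 = 41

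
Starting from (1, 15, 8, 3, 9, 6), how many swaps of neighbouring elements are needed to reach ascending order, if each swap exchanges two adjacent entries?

7 swaps

Minimum adjacent swaps = number of inversions (each swap of adjacent out-of-order elements removes one inversion and no swap can remove more).
Count inversions — for each element, later elements that are smaller:
1: none → 0
15: 8, 3, 9, 6 → 4
8: 3, 6 → 2
3: none → 0
9: 6 → 1
6: none → 0
Total inversions: 0 + 4 + 2 + 0 + 1 + 0 = 7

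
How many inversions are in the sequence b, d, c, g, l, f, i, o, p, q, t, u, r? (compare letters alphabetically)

6 inversions

For each element, count later entries that are smaller:
b → none → 0
d → c → 1
c → none → 0
g → f → 1
l → f, i → 2
f → none → 0
i → none → 0
o → none → 0
p → none → 0
q → none → 0
t → r → 1
u → r → 1
r → none → 0
Sum: 0 + 1 + 0 + 1 + 2 + 0 + 0 + 0 + 0 + 0 + 1 + 1 + 0 = 6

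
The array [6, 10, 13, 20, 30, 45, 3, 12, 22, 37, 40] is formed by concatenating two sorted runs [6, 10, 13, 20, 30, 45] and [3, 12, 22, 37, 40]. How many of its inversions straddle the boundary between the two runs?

Count, for every r in R, how many entries of L exceed r:
r = 3: 6, 10, 13, 20, 30, 45 → 6
r = 12: 13, 20, 30, 45 → 4
r = 22: 30, 45 → 2
r = 37: 45 → 1
r = 40: 45 → 1
Cross-inversions: 6 + 4 + 2 + 1 + 1 = 14

14 split inversions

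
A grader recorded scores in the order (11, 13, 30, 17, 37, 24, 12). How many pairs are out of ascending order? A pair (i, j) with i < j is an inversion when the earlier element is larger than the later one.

8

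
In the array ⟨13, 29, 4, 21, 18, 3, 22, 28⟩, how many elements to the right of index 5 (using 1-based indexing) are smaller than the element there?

The element at index 5 is 18.
Elements after it: 3, 22, 28
Those smaller than 18: 3

1 such element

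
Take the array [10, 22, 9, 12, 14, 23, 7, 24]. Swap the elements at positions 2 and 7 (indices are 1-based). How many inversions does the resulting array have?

Positions 2 and 7 hold 22 and 7; after swapping, the array is [10, 7, 9, 12, 14, 23, 22, 24].
Element-by-element contributions:
10: 2
7: 0
9: 0
12: 0
14: 0
23: 1
22: 0
24: 0
Sum: 2 + 0 + 0 + 0 + 0 + 1 + 0 + 0 = 3

3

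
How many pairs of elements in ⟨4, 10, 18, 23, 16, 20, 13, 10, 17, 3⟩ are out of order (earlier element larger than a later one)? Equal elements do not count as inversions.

24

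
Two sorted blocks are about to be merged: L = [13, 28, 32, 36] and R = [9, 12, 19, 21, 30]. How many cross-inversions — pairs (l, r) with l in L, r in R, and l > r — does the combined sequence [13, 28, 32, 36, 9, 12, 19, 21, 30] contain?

16 cross-inversions

Count, for every r in R, how many entries of L exceed r:
r = 9: 13, 28, 32, 36 → 4
r = 12: 13, 28, 32, 36 → 4
r = 19: 28, 32, 36 → 3
r = 21: 28, 32, 36 → 3
r = 30: 32, 36 → 2
Cross-inversions: 4 + 4 + 3 + 3 + 2 = 16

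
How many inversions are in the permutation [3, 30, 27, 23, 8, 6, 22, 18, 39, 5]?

25

Sweep left to right; for each value list the smaller values that follow it:
3 → none → 0
30 → 27, 23, 8, 6, 22, 18, 5 → 7
27 → 23, 8, 6, 22, 18, 5 → 6
23 → 8, 6, 22, 18, 5 → 5
8 → 6, 5 → 2
6 → 5 → 1
22 → 18, 5 → 2
18 → 5 → 1
39 → 5 → 1
5 → none → 0
Sum: 0 + 7 + 6 + 5 + 2 + 1 + 2 + 1 + 1 + 0 = 25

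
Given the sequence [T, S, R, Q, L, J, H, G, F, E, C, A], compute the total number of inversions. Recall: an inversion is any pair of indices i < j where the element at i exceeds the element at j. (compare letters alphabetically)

66 out-of-order pairs

Element-by-element contributions:
T → S, R, Q, L, J, H, G, F, E, C, A → 11
S → R, Q, L, J, H, G, F, E, C, A → 10
R → Q, L, J, H, G, F, E, C, A → 9
Q → L, J, H, G, F, E, C, A → 8
L → J, H, G, F, E, C, A → 7
J → H, G, F, E, C, A → 6
H → G, F, E, C, A → 5
G → F, E, C, A → 4
F → E, C, A → 3
E → C, A → 2
C → A → 1
A → none → 0
Sum: 11 + 10 + 9 + 8 + 7 + 6 + 5 + 4 + 3 + 2 + 1 + 0 = 66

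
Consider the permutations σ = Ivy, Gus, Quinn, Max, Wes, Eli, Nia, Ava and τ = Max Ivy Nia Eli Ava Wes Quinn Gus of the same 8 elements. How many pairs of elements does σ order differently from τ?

16

Assign each item its position (1..8) in the first ordering, then rewrite the second ordering as that position sequence:
positions: Ivy→1, Gus→2, Quinn→3, Max→4, Wes→5, Eli→6, Nia→7, Ava→8
second ordering as positions: [4, 1, 7, 6, 8, 5, 3, 2]
Discordant pairs = inversions in this position sequence.
4: 1, 3, 2 → 3
1: 0
7: 6, 5, 3, 2 → 4
6: 5, 3, 2 → 3
8: 5, 3, 2 → 3
5: 3, 2 → 2
3: 2 → 1
2: 0
Total: 3 + 0 + 4 + 3 + 3 + 2 + 1 + 0 = 16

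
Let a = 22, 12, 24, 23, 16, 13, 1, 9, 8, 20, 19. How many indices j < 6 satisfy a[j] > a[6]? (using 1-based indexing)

The element at index 6 is 13.
Elements before it: 22, 12, 24, 23, 16
Those larger than 13: 22, 24, 23, 16

4 such elements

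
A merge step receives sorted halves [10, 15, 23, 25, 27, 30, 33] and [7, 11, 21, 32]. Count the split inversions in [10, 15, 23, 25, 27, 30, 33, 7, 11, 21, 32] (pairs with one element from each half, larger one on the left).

19 cross-inversions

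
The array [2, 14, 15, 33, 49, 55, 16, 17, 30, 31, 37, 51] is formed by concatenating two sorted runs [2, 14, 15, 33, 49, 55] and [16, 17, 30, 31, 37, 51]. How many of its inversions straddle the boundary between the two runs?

15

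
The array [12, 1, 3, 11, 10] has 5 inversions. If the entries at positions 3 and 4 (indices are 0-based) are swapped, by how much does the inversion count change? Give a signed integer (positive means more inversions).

-1

Positions 3 and 4 hold 11 and 10; after swapping, the array is [12, 1, 3, 10, 11].
For each element, count later entries that are smaller:
12: 4
1: 0
3: 0
10: 0
11: 0
Sum: 4 + 0 + 0 + 0 + 0 = 4
Change: 4 − 5 = -1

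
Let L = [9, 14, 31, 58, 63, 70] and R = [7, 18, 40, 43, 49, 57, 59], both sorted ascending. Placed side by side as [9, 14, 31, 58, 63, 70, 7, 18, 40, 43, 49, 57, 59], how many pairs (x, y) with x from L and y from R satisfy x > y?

24 cross-inversions

Take each right-half value and tally the left-half values above it:
r = 7: 9, 14, 31, 58, 63, 70 → 6
r = 18: 31, 58, 63, 70 → 4
r = 40: 58, 63, 70 → 3
r = 43: 58, 63, 70 → 3
r = 49: 58, 63, 70 → 3
r = 57: 58, 63, 70 → 3
r = 59: 63, 70 → 2
Cross-inversions: 6 + 4 + 3 + 3 + 3 + 3 + 2 = 24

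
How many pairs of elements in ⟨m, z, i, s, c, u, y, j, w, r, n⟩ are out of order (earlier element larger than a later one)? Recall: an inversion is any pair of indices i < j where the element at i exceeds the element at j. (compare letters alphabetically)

Sweep left to right; for each value list the smaller values that follow it:
m → i, c, j → 3
z → i, s, c, u, y, j, w, r, n → 9
i → c → 1
s → c, j, r, n → 4
c → none → 0
u → j, r, n → 3
y → j, w, r, n → 4
j → none → 0
w → r, n → 2
r → n → 1
n → none → 0
Sum: 3 + 9 + 1 + 4 + 0 + 3 + 4 + 0 + 2 + 1 + 0 = 27

27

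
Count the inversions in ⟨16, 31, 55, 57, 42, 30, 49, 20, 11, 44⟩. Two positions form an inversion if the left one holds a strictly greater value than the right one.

25 inversions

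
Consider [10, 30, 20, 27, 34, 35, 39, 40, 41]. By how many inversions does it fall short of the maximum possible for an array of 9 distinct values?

34

Maximum inversions for 9 distinct elements is C(9, 2) = 9·8/2 = 36.
Current inversions — for each element, count later smaller elements:
10: 0
30: 2
20: 0
27: 0
34: 0
35: 0
39: 0
40: 0
41: 0
Current total: 0 + 2 + 0 + 0 + 0 + 0 + 0 + 0 + 0 = 2
Shortfall: 36 − 2 = 34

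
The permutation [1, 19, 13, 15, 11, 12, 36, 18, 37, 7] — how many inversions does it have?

18

Element-by-element contributions:
1: 0
19: 6
13: 3
15: 3
11: 1
12: 1
36: 2
18: 1
37: 1
7: 0
Sum: 0 + 6 + 3 + 3 + 1 + 1 + 2 + 1 + 1 + 0 = 18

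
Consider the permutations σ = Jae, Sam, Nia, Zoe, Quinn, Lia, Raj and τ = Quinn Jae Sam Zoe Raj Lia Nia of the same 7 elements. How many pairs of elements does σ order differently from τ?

8 discordant pairs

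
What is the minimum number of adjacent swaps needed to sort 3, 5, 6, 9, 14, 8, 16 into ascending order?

2

The minimum number of adjacent swaps to sort an array equals its inversion count, since every such swap removes exactly one inversion.
Count inversions — for each element, later elements that are smaller:
3: none → 0
5: none → 0
6: none → 0
9: 8 → 1
14: 8 → 1
8: none → 0
16: none → 0
Total inversions: 0 + 0 + 0 + 1 + 1 + 0 + 0 = 2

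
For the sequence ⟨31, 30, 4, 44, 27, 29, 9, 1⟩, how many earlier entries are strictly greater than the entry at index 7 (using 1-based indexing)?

5

The element at index 7 is 9.
Elements before it: 31, 30, 4, 44, 27, 29
Those larger than 9: 31, 30, 44, 27, 29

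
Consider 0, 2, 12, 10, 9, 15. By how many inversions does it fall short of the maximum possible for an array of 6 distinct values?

12

Maximum inversions for 6 distinct elements is C(6, 2) = 6·5/2 = 15.
Current inversions — for each element, count later smaller elements:
0: 0
2: 0
12: 2
10: 1
9: 0
15: 0
Current total: 0 + 0 + 2 + 1 + 0 + 0 = 3
Shortfall: 15 − 3 = 12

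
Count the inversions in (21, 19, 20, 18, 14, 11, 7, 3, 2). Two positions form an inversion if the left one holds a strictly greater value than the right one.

Element-by-element contributions:
21: 8
19: 6
20: 6
18: 5
14: 4
11: 3
7: 2
3: 1
2: 0
Sum: 8 + 6 + 6 + 5 + 4 + 3 + 2 + 1 + 0 = 35

35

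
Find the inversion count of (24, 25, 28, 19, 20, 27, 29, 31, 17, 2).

For each element, count later entries that are smaller:
24 → 19, 20, 17, 2 → 4
25 → 19, 20, 17, 2 → 4
28 → 19, 20, 27, 17, 2 → 5
19 → 17, 2 → 2
20 → 17, 2 → 2
27 → 17, 2 → 2
29 → 17, 2 → 2
31 → 17, 2 → 2
17 → 2 → 1
2 → none → 0
Sum: 4 + 4 + 5 + 2 + 2 + 2 + 2 + 2 + 1 + 0 = 24

24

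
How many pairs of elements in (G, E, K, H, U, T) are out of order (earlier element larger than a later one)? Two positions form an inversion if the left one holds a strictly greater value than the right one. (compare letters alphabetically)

There are 3 out-of-order pairs.

Inversion pairs (indices are 0-based):
(0,1): G > E
(2,3): K > H
(4,5): U > T
That's 3 pairs.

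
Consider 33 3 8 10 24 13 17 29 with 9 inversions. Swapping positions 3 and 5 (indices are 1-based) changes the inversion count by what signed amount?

+3

Positions 3 and 5 hold 8 and 24; after swapping, the array is [33, 3, 24, 10, 8, 13, 17, 29].
Sweep left to right; for each value list the smaller values that follow it:
33 → 3, 24, 10, 8, 13, 17, 29 → 7
3 → none → 0
24 → 10, 8, 13, 17 → 4
10 → 8 → 1
8 → none → 0
13 → none → 0
17 → none → 0
29 → none → 0
Sum: 7 + 0 + 4 + 1 + 0 + 0 + 0 + 0 = 12
Change: 12 − 9 = +3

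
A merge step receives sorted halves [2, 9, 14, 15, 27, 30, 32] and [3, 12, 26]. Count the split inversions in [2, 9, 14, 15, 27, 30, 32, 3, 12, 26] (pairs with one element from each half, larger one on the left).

Count, for every r in R, how many entries of L exceed r:
r = 3: 9, 14, 15, 27, 30, 32 → 6
r = 12: 14, 15, 27, 30, 32 → 5
r = 26: 27, 30, 32 → 3
Cross-inversions: 6 + 5 + 3 = 14

14 split inversions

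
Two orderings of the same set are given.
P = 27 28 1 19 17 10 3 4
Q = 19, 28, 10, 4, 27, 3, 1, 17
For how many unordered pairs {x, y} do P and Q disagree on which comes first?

Assign each item its position (1..8) in the first ordering, then rewrite the second ordering as that position sequence:
positions: 27→1, 28→2, 1→3, 19→4, 17→5, 10→6, 3→7, 4→8
second ordering as positions: [4, 2, 6, 8, 1, 7, 3, 5]
Discordant pairs = inversions in this position sequence.
4: 2, 1, 3 → 3
2: 1 → 1
6: 1, 3, 5 → 3
8: 1, 7, 3, 5 → 4
1: 0
7: 3, 5 → 2
3: 0
5: 0
Total: 3 + 1 + 3 + 4 + 0 + 2 + 0 + 0 = 13

Disagreeing pairs: 13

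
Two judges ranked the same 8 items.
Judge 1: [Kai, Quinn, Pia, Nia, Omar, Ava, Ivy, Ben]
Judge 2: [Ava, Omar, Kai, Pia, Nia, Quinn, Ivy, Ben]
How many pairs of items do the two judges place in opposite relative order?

Assign each item its position (1..8) in the first ordering, then rewrite the second ordering as that position sequence:
positions: Kai→1, Quinn→2, Pia→3, Nia→4, Omar→5, Ava→6, Ivy→7, Ben→8
second ordering as positions: [6, 5, 1, 3, 4, 2, 7, 8]
Discordant pairs = inversions in this position sequence.
6: 5, 1, 3, 4, 2 → 5
5: 1, 3, 4, 2 → 4
1: 0
3: 2 → 1
4: 2 → 1
2: 0
7: 0
8: 0
Total: 5 + 4 + 0 + 1 + 1 + 0 + 0 + 0 = 11

11 discordant pairs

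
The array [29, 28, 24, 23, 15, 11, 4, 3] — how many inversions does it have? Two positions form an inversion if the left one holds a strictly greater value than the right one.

Count, for each position, how many later elements it exceeds:
29: 7
28: 6
24: 5
23: 4
15: 3
11: 2
4: 1
3: 0
Sum: 7 + 6 + 5 + 4 + 3 + 2 + 1 + 0 = 28

28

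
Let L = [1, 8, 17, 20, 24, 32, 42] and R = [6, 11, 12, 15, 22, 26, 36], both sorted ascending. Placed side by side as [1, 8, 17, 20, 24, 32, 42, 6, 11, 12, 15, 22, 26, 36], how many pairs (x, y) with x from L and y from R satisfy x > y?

Take each right-half value and tally the left-half values above it:
r = 6: 8, 17, 20, 24, 32, 42 → 6
r = 11: 17, 20, 24, 32, 42 → 5
r = 12: 17, 20, 24, 32, 42 → 5
r = 15: 17, 20, 24, 32, 42 → 5
r = 22: 24, 32, 42 → 3
r = 26: 32, 42 → 2
r = 36: 42 → 1
Cross-inversions: 6 + 5 + 5 + 5 + 3 + 2 + 1 = 27

27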